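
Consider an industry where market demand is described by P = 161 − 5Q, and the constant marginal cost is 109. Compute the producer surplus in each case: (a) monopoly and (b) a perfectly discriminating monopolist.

Monopoly: PS = 135.2; Perfect PD: PS = 270.4

A monopolist chooses Q where MR = MC. MR = 161 − 10Q; setting this equal to 109 gives Q = 5.2 and P = 135.
PS = (135 − 109)·5.2 = 135.2.
With perfect price discrimination, output is the efficient level Q = 10.4 (where demand meets MC), but every buyer pays their willingness to pay: CS = 0 and PS = total surplus.
PS = ½·(161 − 109)·10.4 = 270.4.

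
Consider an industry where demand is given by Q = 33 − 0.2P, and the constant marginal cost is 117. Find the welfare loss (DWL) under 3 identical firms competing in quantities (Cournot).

DWL = 14.4

Inverting demand: P = 165 − 5Q.
Under competition P = MC = 117, so Q = (165 − 117)/5 = 9.6.
In a 3-firm Cournot equilibrium, symmetry and the first-order condition give q = (165 − 117)/(20) = 2.4. So Q = 7.2 and P = 129.
DWL is the triangle between Q = 7.2 and Q = 9.6: ½·(9.6 − 7.2)·(129 − 117) = 14.4.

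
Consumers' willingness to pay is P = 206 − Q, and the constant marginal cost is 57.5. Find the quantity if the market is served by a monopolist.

A monopolist chooses Q where MR = MC. MR = 206 − 2Q; setting this equal to 57.5 gives Q = 74.25 and P = 131.75.

Q = 74.25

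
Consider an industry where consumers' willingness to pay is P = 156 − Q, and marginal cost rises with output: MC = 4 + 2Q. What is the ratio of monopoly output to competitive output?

Monopoly sets MR = MC: 156 − 2Q = 4 + 2Q ⇒ Q = 38, P = 156 − 38 = 118.
Competitive equilibrium sets price equal to marginal cost: 156 − Q = 4 + 2Q, so Q = 152/3 and P = 316/3.
Ratio Q_m/Q_c = 38/(152/3) = 0.75.

Q_m/Q_c = 0.75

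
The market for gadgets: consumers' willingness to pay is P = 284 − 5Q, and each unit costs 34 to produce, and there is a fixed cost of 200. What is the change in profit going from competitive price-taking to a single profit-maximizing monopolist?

Perfect competition: P = MC = 34, so 284 − 5Q = 34 and Q = 50.
Profit = (34 − 34)·50 − 200 = −200.
A monopolist chooses Q where MR = MC. MR = 284 − 10Q; setting this equal to 34 gives Q = 25 and P = 159.
Profit = (159 − 34)·25 − 200 = 2925.
Change in profit: 2925 − −200 = 3125.

π rises by 3125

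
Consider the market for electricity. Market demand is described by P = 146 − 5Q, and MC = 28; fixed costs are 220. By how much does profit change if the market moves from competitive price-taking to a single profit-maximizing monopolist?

Profit rises by 696.2

Competitive firms price at marginal cost: P = 28, giving Q = 23.6.
Profit = (28 − 28)·23.6 − 220 = −220.
Monopoly sets MR = MC: 146 − 10Q = 28 ⇒ Q = 11.8, P = 146 − 5·11.8 = 87.
Profit = (87 − 28)·11.8 − 220 = 476.2.
Change in profit: 476.2 − −220 = 696.2.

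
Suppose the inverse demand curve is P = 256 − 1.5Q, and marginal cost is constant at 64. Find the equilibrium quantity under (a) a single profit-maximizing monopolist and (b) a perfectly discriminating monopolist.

The monopolist equates marginal revenue to marginal cost: 256 − 3Q = 64, so Q = 64. From demand, P = 160.
Under first-degree price discrimination the firm charges each unit its demand price and produces up to where P = MC, i.e. Q = 128. Consumer surplus is zero; producer surplus equals total surplus.

Monopoly: Q = 64; Perfect PD: Q = 128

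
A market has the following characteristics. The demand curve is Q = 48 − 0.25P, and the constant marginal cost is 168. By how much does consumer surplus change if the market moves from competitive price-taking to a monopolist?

Inverting demand: P = 192 − 4Q.
Competitive firms price at marginal cost: P = 168, giving Q = 6.
CS = ½·(192 − 168)·6 = 72.
A monopolist chooses Q where MR = MC. MR = 192 − 8Q; setting this equal to 168 gives Q = 3 and P = 180.
CS = ½·(192 − 180)·3 = 18.
Change in consumer surplus: 18 − 72 = −54.

Consumer surplus falls by 54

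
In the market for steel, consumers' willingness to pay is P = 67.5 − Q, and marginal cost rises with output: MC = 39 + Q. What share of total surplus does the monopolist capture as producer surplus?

Monopoly sets MR = MC: 67.5 − 2Q = 39 + Q ⇒ Q = 9.5, P = 67.5 − 9.5 = 58.
CS = ½·(67.5 − 58)·9.5 = 45.125.
PS = P·Q − VC(Q) = 58·9.5 − (39·9.5 + ½·1·9.5²) = 135.375.
Share captured = PS/TS = 135.375/180.5 = 0.75.

PS/TS = 0.75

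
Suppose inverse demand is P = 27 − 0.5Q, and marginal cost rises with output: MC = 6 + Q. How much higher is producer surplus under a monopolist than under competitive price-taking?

Under competition P = MC: 27 − 0.5Q = 6 + Q ⇒ Q = 14, P = 20.
PS = P·Q − VC(Q) = 20·14 − (6·14 + ½·1·14²) = 98.
The monopolist equates marginal revenue to marginal cost: 27 − Q = 6 + Q, so Q = 10.5. From demand, P = 21.75.
PS = P·Q − VC(Q) = 21.75·10.5 − (6·10.5 + ½·1·10.5²) = 110.25.
Change in producer surplus: 110.25 − 98 = 12.25.

PS rises by 12.25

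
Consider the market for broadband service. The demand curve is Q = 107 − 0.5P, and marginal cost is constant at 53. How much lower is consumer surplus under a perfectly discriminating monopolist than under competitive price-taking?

Consumer surplus falls by 6480.25

Inverting demand: P = 214 − 2Q.
Under competition P = MC = 53, so Q = (214 − 53)/2 = 80.5.
CS = ½·(214 − 53)·80.5 = 6480.25.
Under first-degree price discrimination the firm charges each unit its demand price and produces up to where P = MC, i.e. Q = 80.5. Consumer surplus is zero; producer surplus equals total surplus.
CS = 0.
Change in consumer surplus: 0 − 6480.25 = −6480.25.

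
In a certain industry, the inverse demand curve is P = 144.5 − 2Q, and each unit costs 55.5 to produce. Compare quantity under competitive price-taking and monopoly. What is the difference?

Quantity falls by 22.25

Under competition P = MC = 55.5, so Q = (144.5 − 55.5)/2 = 44.5.
The monopolist equates marginal revenue to marginal cost: 144.5 − 4Q = 55.5, so Q = 22.25. From demand, P = 100.
Change in quantity: 22.25 − 44.5 = −22.25.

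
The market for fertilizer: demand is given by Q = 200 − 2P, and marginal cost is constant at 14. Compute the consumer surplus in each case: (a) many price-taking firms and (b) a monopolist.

Competition: CS = 7396; Monopoly: CS = 1849

Inverting demand: P = 100 − 0.5Q.
Perfect competition: P = MC = 14, so 100 − 0.5Q = 14 and Q = 172.
CS = ½·(100 − 14)·172 = 7396.
A monopolist chooses Q where MR = MC. MR = 100 − Q; setting this equal to 14 gives Q = 86 and P = 57.
CS = ½·(100 − 57)·86 = 1849.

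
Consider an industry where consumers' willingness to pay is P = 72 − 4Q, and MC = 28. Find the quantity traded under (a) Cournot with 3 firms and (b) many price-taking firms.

Cournot: Q = 8.25; Competition: Q = 11

In a 3-firm Cournot equilibrium, symmetry and the first-order condition give q = (72 − 28)/(16) = 2.75. So Q = 8.25 and P = 39.
Under competition P = MC = 28, so Q = (72 − 28)/4 = 11.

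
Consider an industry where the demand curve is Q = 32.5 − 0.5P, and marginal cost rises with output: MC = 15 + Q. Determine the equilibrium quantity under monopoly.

Q = 10

Inverting demand: P = 65 − 2Q.
Monopoly sets MR = MC: 65 − 4Q = 15 + Q ⇒ Q = 10, P = 65 − 2·10 = 45.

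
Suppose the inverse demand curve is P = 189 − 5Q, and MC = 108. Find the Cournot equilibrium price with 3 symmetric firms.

P = 128.25

With 3 symmetric Cournot firms, each firm's FOC gives 189 − 20q = 108, so q = 4.05, Q = 3·4.05 = 12.15, and P = 128.25.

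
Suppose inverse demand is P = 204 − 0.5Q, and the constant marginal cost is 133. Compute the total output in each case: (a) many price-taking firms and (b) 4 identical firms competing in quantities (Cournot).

Under competition P = MC = 133, so Q = (204 − 133)/0.5 = 142.
With 4 symmetric Cournot firms, each firm's FOC gives 204 − 2.5q = 133, so q = 28.4, Q = 4·28.4 = 113.6, and P = 147.2.

Competition: Q = 142; Cournot: Q = 113.6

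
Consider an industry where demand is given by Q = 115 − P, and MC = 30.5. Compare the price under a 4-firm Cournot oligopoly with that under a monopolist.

Cournot: P = 47.4; Monopoly: P = 72.75

Inverting demand: P = 115 − Q.
In a 4-firm Cournot equilibrium, symmetry and the first-order condition give q = (115 − 30.5)/(5) = 16.9. So Q = 67.6 and P = 47.4.
Monopoly sets MR = MC: 115 − 2Q = 30.5 ⇒ Q = 42.25, P = 115 − 42.25 = 72.75.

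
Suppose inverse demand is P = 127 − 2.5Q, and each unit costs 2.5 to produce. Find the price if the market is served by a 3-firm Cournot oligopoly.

P = 33.625

In a 3-firm Cournot equilibrium, symmetry and the first-order condition give q = (127 − 2.5)/(10) = 12.45. So Q = 37.35 and P = 33.625.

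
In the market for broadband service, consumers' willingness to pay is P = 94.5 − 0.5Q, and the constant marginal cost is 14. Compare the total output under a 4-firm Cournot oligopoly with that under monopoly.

With 4 symmetric Cournot firms, each firm's FOC gives 94.5 − 2.5q = 14, so q = 32.2, Q = 4·32.2 = 128.8, and P = 30.1.
The monopolist equates marginal revenue to marginal cost: 94.5 − Q = 14, so Q = 80.5. From demand, P = 54.25.

Cournot: Q = 128.8; Monopoly: Q = 80.5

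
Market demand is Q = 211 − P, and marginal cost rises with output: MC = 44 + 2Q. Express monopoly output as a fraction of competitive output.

Inverting demand: P = 211 − Q.
The monopolist equates marginal revenue to marginal cost: 211 − 2Q = 44 + 2Q, so Q = 41.75. From demand, P = 169.25.
Competitive equilibrium sets price equal to marginal cost: 211 − Q = 44 + 2Q, so Q = 167/3 and P = 466/3.
Ratio Q_m/Q_c = 41.75/(167/3) = 0.75.

Q_m/Q_c = 0.75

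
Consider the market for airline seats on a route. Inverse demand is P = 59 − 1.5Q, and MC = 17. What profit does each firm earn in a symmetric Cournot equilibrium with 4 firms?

Cournot with 4 identical firms: the symmetric best-response condition is 59 − 7.5q = 17. Each firm produces q = 5.6, total output Q = 22.4, price P = 25.4.
Each firm's profit = (25.4 − 17)·5.6 = 47.04.

π_i = 47.04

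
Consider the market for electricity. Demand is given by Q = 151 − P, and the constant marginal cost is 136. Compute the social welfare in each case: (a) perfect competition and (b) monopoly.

Inverting demand: P = 151 − Q.
Competitive firms price at marginal cost: P = 136, giving Q = 15.
CS = ½·(151 − 136)·15 = 112.5; PS = (136 − 136)·15 = 0; TS = 112.5.
The monopolist equates marginal revenue to marginal cost: 151 − 2Q = 136, so Q = 7.5. From demand, P = 143.5.
CS = ½·(151 − 143.5)·7.5 = 28.125; PS = (143.5 − 136)·7.5 = 56.25; TS = 84.375.

Competition: TS = 112.5; Monopoly: TS = 84.375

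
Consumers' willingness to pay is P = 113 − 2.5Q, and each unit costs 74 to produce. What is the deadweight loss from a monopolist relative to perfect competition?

DWL = 76.05

Perfect competition: P = MC = 74, so 113 − 2.5Q = 74 and Q = 15.6.
Monopoly sets MR = MC: 113 − 5Q = 74 ⇒ Q = 7.8, P = 113 − 2.5·7.8 = 93.5.
DWL is the triangle between Q = 7.8 and Q = 15.6: ½·(15.6 − 7.8)·(93.5 − 74) = 76.05.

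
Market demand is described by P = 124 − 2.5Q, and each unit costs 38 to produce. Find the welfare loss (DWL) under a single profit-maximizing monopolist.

DWL = 369.8

Competitive firms price at marginal cost: P = 38, giving Q = 34.4.
The monopolist equates marginal revenue to marginal cost: 124 − 5Q = 38, so Q = 17.2. From demand, P = 81.
DWL is the triangle between Q = 17.2 and Q = 34.4: ½·(34.4 − 17.2)·(81 − 38) = 369.8.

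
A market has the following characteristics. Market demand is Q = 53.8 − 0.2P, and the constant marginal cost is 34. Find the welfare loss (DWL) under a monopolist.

DWL = 1380.625

Inverting demand: P = 269 − 5Q.
Perfect competition: P = MC = 34, so 269 − 5Q = 34 and Q = 47.
Monopoly sets MR = MC: 269 − 10Q = 34 ⇒ Q = 23.5, P = 269 − 5·23.5 = 151.5.
DWL is the triangle between Q = 23.5 and Q = 47: ½·(47 − 23.5)·(151.5 − 34) = 1380.625.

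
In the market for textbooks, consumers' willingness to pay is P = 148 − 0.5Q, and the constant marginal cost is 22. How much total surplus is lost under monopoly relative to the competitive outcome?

Perfect competition: P = MC = 22, so 148 − 0.5Q = 22 and Q = 252.
A monopolist chooses Q where MR = MC. MR = 148 − Q; setting this equal to 22 gives Q = 126 and P = 85.
DWL is the triangle between Q = 126 and Q = 252: ½·(252 − 126)·(85 − 22) = 3969.

DWL = 3969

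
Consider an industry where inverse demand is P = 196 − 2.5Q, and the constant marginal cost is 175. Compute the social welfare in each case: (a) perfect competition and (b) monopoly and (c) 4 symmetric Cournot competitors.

Competition: TS = 88.2; Monopoly: TS = 66.15; Cournot: TS = 84.672

Competitive firms price at marginal cost: P = 175, giving Q = 8.4.
CS = ½·(196 − 175)·8.4 = 88.2; PS = (175 − 175)·8.4 = 0; TS = 88.2.
Monopoly sets MR = MC: 196 − 5Q = 175 ⇒ Q = 4.2, P = 196 − 2.5·4.2 = 185.5.
CS = ½·(196 − 185.5)·4.2 = 22.05; PS = (185.5 − 175)·4.2 = 44.1; TS = 66.15.
In a 4-firm Cournot equilibrium, symmetry and the first-order condition give q = (196 − 175)/(12.5) = 1.68. So Q = 6.72 and P = 179.2.
CS = ½·(196 − 179.2)·6.72 = 56.448; PS = (179.2 − 175)·6.72 = 28.224; TS = 84.672.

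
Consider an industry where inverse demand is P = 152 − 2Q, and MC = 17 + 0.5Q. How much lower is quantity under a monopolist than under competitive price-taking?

Competitive equilibrium sets price equal to marginal cost: 152 − 2Q = 17 + 0.5Q, so Q = 54 and P = 44.
The monopolist equates marginal revenue to marginal cost: 152 − 4Q = 17 + 0.5Q, so Q = 30. From demand, P = 92.
Change in quantity: 30 − 54 = −24.

Q falls by 24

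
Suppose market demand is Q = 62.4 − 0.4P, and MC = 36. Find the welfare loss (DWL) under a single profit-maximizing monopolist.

Inverting demand: P = 156 − 2.5Q.
Competitive firms price at marginal cost: P = 36, giving Q = 48.
A monopolist chooses Q where MR = MC. MR = 156 − 5Q; setting this equal to 36 gives Q = 24 and P = 96.
DWL is the triangle between Q = 24 and Q = 48: ½·(48 − 24)·(96 − 36) = 720.

DWL = 720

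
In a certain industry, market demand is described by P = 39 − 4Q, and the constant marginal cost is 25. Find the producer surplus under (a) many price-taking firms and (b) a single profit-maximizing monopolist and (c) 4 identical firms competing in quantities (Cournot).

Competition: PS = 0; Monopoly: PS = 12.25; Cournot: PS = 7.84

Competitive firms price at marginal cost: P = 25, giving Q = 3.5.
PS = (25 − 25)·3.5 = 0.
Monopoly sets MR = MC: 39 − 8Q = 25 ⇒ Q = 1.75, P = 39 − 4·1.75 = 32.
PS = (32 − 25)·1.75 = 12.25.
Cournot with 4 identical firms: the symmetric best-response condition is 39 − 20q = 25. Each firm produces q = 0.7, total output Q = 2.8, price P = 27.8.
PS = (27.8 − 25)·2.8 = 7.84.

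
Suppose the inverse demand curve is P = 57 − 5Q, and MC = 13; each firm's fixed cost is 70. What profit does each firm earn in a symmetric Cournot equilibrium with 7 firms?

In a 7-firm Cournot equilibrium, symmetry and the first-order condition give q = (57 − 13)/(40) = 1.1. So Q = 7.7 and P = 18.5.
Each firm's profit = (18.5 − 13)·1.1 − 70 = −63.95.

π_i = −63.95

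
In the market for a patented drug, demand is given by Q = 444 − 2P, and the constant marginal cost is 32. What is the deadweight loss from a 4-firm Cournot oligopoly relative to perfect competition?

Inverting demand: P = 222 − 0.5Q.
Competitive firms price at marginal cost: P = 32, giving Q = 380.
With 4 symmetric Cournot firms, each firm's FOC gives 222 − 2.5q = 32, so q = 76, Q = 4·76 = 304, and P = 70.
DWL is the triangle between Q = 304 and Q = 380: ½·(380 − 304)·(70 − 32) = 1444.

DWL = 1444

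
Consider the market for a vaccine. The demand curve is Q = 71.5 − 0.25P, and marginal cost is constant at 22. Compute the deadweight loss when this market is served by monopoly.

Inverting demand: P = 286 − 4Q.
Competitive firms price at marginal cost: P = 22, giving Q = 66.
The monopolist equates marginal revenue to marginal cost: 286 − 8Q = 22, so Q = 33. From demand, P = 154.
DWL is the triangle between Q = 33 and Q = 66: ½·(66 − 33)·(154 − 22) = 2178.

DWL = 2178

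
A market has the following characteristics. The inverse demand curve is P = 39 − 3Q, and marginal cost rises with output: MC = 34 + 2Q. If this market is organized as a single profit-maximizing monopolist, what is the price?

P = 37.125

A monopolist chooses Q where MR = MC. MR = 39 − 6Q; setting this equal to 34 + 2Q gives Q = 0.625 and P = 37.125.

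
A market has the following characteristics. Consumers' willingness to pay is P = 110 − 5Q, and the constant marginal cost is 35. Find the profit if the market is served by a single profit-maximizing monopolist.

A monopolist chooses Q where MR = MC. MR = 110 − 10Q; setting this equal to 35 gives Q = 7.5 and P = 72.5.
Profit = (72.5 − 35)·7.5 = 281.25.

Profit = 281.25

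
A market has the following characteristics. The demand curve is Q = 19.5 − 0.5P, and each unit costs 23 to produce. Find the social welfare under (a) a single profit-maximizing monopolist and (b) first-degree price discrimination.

Monopoly: TS = 48; Perfect PD: TS = 64

Inverting demand: P = 39 − 2Q.
A monopolist chooses Q where MR = MC. MR = 39 − 4Q; setting this equal to 23 gives Q = 4 and P = 31.
CS = ½·(39 − 31)·4 = 16; PS = (31 − 23)·4 = 32; TS = 48.
With perfect price discrimination, output is the efficient level Q = 8 (where demand meets MC), but every buyer pays their willingness to pay: CS = 0 and PS = total surplus.
TS = 64 (equal to competitive TS).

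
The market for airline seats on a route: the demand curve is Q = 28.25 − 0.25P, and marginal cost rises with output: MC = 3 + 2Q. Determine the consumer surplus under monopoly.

CS = 242

Inverting demand: P = 113 − 4Q.
A monopolist chooses Q where MR = MC. MR = 113 − 8Q; setting this equal to 3 + 2Q gives Q = 11 and P = 69.
CS = ½·(113 − 69)·11 = 242.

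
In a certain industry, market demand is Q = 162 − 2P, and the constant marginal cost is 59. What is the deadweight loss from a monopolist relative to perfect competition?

DWL = 121

Inverting demand: P = 81 − 0.5Q.
Under competition P = MC = 59, so Q = (81 − 59)/0.5 = 44.
The monopolist equates marginal revenue to marginal cost: 81 − Q = 59, so Q = 22. From demand, P = 70.
DWL is the triangle between Q = 22 and Q = 44: ½·(44 − 22)·(70 − 59) = 121.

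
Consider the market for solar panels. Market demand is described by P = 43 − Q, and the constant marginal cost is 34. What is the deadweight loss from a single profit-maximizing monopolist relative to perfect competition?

Perfect competition: P = MC = 34, so 43 − Q = 34 and Q = 9.
A monopolist chooses Q where MR = MC. MR = 43 − 2Q; setting this equal to 34 gives Q = 4.5 and P = 38.5.
DWL is the triangle between Q = 4.5 and Q = 9: ½·(9 − 4.5)·(38.5 − 34) = 10.125.

DWL = 10.125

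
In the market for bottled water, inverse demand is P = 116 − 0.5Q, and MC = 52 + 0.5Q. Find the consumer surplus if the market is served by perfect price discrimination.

A perfectly discriminating monopolist sells every unit with P(Q) ≥ MC(Q), so output equals the competitive quantity Q = 64. Each buyer pays their reservation price, so CS = 0 and the firm captures all surplus.
CS = 0.

CS = 0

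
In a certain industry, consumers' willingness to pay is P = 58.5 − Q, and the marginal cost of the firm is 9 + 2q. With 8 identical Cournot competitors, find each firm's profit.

π_i = 40.5

In a 8-firm Cournot equilibrium, symmetry and the first-order condition give q = (58.5 − 9)/(11) = 4.5. So Q = 36 and P = 22.5.
Each firm's profit = 22.5·4.5 − (9·4.5 + ½·2·4.5²) = 40.5.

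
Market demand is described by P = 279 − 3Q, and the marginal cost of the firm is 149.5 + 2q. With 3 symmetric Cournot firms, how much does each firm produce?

Cournot with 3 identical firms: the symmetric best-response condition is 279 − 12q = 149.5 + 2q. Each firm produces q = 9.25, total output Q = 27.75, price P = 195.75.

q_i = 9.25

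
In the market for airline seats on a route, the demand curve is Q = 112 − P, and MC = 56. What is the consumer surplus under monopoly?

Inverting demand: P = 112 − Q.
The monopolist equates marginal revenue to marginal cost: 112 − 2Q = 56, so Q = 28. From demand, P = 84.
CS = ½·(112 − 84)·28 = 392.

CS = 392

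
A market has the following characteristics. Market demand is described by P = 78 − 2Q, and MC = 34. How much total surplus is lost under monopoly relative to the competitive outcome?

Competitive firms price at marginal cost: P = 34, giving Q = 22.
A monopolist chooses Q where MR = MC. MR = 78 − 4Q; setting this equal to 34 gives Q = 11 and P = 56.
DWL is the triangle between Q = 11 and Q = 22: ½·(22 − 11)·(56 − 34) = 121.

DWL = 121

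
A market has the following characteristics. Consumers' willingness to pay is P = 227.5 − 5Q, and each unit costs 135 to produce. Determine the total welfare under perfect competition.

Competitive firms price at marginal cost: P = 135, giving Q = 18.5.
CS = ½·(227.5 − 135)·18.5 = 855.625; PS = (135 − 135)·18.5 = 0; TS = 855.625.

TS = 855.625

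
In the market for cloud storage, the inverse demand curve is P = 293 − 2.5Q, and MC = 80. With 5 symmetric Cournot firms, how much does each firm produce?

Cournot with 5 identical firms: the symmetric best-response condition is 293 − 15q = 80. Each firm produces q = 14.2, total output Q = 71, price P = 115.5.

q_i = 14.2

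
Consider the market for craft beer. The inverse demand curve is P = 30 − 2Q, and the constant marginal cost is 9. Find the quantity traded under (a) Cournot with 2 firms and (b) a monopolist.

Cournot: Q = 7; Monopoly: Q = 5.25

In a 2-firm Cournot equilibrium, symmetry and the first-order condition give q = (30 − 9)/(6) = 3.5. So Q = 7 and P = 16.
A monopolist chooses Q where MR = MC. MR = 30 − 4Q; setting this equal to 9 gives Q = 5.25 and P = 19.5.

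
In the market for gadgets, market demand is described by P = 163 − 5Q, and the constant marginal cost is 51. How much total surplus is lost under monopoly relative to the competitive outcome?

DWL = 313.6

Competitive firms price at marginal cost: P = 51, giving Q = 22.4.
A monopolist chooses Q where MR = MC. MR = 163 − 10Q; setting this equal to 51 gives Q = 11.2 and P = 107.
DWL is the triangle between Q = 11.2 and Q = 22.4: ½·(22.4 − 11.2)·(107 − 51) = 313.6.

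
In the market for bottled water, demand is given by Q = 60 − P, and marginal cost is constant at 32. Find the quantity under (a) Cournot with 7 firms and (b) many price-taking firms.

Cournot: Q = 24.5; Competition: Q = 28

Inverting demand: P = 60 − Q.
With 7 symmetric Cournot firms, each firm's FOC gives 60 − 8q = 32, so q = 3.5, Q = 7·3.5 = 24.5, and P = 35.5.
Competitive firms price at marginal cost: P = 32, giving Q = 28.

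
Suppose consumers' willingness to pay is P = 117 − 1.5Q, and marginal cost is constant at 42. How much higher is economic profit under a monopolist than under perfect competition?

Economic profit rises by 937.5

Under competition P = MC = 42, so Q = (117 − 42)/1.5 = 50.
Profit = (42 − 42)·50 = 0.
A monopolist chooses Q where MR = MC. MR = 117 − 3Q; setting this equal to 42 gives Q = 25 and P = 79.5.
Profit = (79.5 − 42)·25 = 937.5.
Change in economic profit: 937.5 − 0 = 937.5.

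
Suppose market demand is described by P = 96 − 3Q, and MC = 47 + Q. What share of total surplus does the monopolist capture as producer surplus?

PS/TS = 0.7

Monopoly sets MR = MC: 96 − 6Q = 47 + Q ⇒ Q = 7, P = 96 − 3·7 = 75.
CS = ½·(96 − 75)·7 = 73.5.
PS = P·Q − VC(Q) = 75·7 − (47·7 + ½·1·7²) = 171.5.
Share captured = PS/TS = 171.5/245 = 0.7.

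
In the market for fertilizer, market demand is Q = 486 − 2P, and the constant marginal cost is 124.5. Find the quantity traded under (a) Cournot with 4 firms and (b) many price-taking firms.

Inverting demand: P = 243 − 0.5Q.
Cournot with 4 identical firms: the symmetric best-response condition is 243 − 2.5q = 124.5. Each firm produces q = 47.4, total output Q = 189.6, price P = 148.2.
Under competition P = MC = 124.5, so Q = (243 − 124.5)/0.5 = 237.

Cournot: Q = 189.6; Competition: Q = 237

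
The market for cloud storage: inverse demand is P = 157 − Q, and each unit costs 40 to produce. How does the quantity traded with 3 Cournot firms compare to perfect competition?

Cournot: Q = 87.75; Competition: Q = 117

In a 3-firm Cournot equilibrium, symmetry and the first-order condition give q = (157 − 40)/(4) = 29.25. So Q = 87.75 and P = 69.25.
Perfect competition: P = MC = 40, so 157 − Q = 40 and Q = 117.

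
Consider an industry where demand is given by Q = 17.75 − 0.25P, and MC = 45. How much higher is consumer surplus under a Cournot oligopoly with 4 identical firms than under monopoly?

CS rises by 32.955

Inverting demand: P = 71 − 4Q.
Monopoly sets MR = MC: 71 − 8Q = 45 ⇒ Q = 3.25, P = 71 − 4·3.25 = 58.
CS = ½·(71 − 58)·3.25 = 21.125.
In a 4-firm Cournot equilibrium, symmetry and the first-order condition give q = (71 − 45)/(20) = 1.3. So Q = 5.2 and P = 50.2.
CS = ½·(71 − 50.2)·5.2 = 54.08.
Change in consumer surplus: 54.08 − 21.125 = 32.955.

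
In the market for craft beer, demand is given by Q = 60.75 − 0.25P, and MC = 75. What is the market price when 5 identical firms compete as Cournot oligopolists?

P = 103

Inverting demand: P = 243 − 4Q.
With 5 symmetric Cournot firms, each firm's FOC gives 243 − 24q = 75, so q = 7, Q = 5·7 = 35, and P = 103.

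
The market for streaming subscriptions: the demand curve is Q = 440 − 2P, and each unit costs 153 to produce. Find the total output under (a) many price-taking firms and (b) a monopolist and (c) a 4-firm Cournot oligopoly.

Competition: Q = 134; Monopoly: Q = 67; Cournot: Q = 107.2

Inverting demand: P = 220 − 0.5Q.
Under competition P = MC = 153, so Q = (220 − 153)/0.5 = 134.
The monopolist equates marginal revenue to marginal cost: 220 − Q = 153, so Q = 67. From demand, P = 186.5.
Cournot with 4 identical firms: the symmetric best-response condition is 220 − 2.5q = 153. Each firm produces q = 26.8, total output Q = 107.2, price P = 166.4.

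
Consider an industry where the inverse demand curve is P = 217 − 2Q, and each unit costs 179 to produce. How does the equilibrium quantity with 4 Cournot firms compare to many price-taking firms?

With 4 symmetric Cournot firms, each firm's FOC gives 217 − 10q = 179, so q = 3.8, Q = 4·3.8 = 15.2, and P = 186.6.
Perfect competition: P = MC = 179, so 217 − 2Q = 179 and Q = 19.

Cournot: Q = 15.2; Competition: Q = 19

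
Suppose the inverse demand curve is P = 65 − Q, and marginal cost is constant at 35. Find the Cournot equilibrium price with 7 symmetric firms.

P = 38.75

Cournot with 7 identical firms: the symmetric best-response condition is 65 − 8q = 35. Each firm produces q = 3.75, total output Q = 26.25, price P = 38.75.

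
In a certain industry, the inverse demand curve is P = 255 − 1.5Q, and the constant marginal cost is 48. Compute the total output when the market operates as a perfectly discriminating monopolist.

Q = 138

With perfect price discrimination, output is the efficient level Q = 138 (where demand meets MC), but every buyer pays their willingness to pay: CS = 0 and PS = total surplus.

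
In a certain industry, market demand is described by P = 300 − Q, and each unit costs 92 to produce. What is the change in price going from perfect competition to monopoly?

Under competition P = MC = 92, so Q = (300 − 92)/1 = 208.
The monopolist equates marginal revenue to marginal cost: 300 − 2Q = 92, so Q = 104. From demand, P = 196.
Change in price: 196 − 92 = 104.

P rises by 104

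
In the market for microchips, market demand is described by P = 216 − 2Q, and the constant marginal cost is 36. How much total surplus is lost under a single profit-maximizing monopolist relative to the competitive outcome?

Competitive firms price at marginal cost: P = 36, giving Q = 90.
The monopolist equates marginal revenue to marginal cost: 216 − 4Q = 36, so Q = 45. From demand, P = 126.
DWL is the triangle between Q = 45 and Q = 90: ½·(90 − 45)·(126 − 36) = 2025.

DWL = 2025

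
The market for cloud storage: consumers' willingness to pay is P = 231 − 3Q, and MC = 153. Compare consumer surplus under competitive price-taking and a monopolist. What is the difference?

Competitive firms price at marginal cost: P = 153, giving Q = 26.
CS = ½·(231 − 153)·26 = 1014.
A monopolist chooses Q where MR = MC. MR = 231 − 6Q; setting this equal to 153 gives Q = 13 and P = 192.
CS = ½·(231 − 192)·13 = 253.5.
Change in consumer surplus: 253.5 − 1014 = −760.5.

CS falls by 760.5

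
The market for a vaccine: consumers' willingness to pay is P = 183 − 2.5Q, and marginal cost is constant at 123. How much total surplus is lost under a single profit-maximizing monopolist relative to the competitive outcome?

DWL = 180

Under competition P = MC = 123, so Q = (183 − 123)/2.5 = 24.
The monopolist equates marginal revenue to marginal cost: 183 − 5Q = 123, so Q = 12. From demand, P = 153.
DWL is the triangle between Q = 12 and Q = 24: ½·(24 − 12)·(153 − 123) = 180.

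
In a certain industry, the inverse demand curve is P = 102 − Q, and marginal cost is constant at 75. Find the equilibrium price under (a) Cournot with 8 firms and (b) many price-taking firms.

Cournot: P = 78; Competition: P = 75

In a 8-firm Cournot equilibrium, symmetry and the first-order condition give q = (102 − 75)/(9) = 3. So Q = 24 and P = 78.
Competitive firms price at marginal cost: P = 75, giving Q = 27.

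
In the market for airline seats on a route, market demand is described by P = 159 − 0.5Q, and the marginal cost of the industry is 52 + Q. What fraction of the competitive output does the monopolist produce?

A monopolist chooses Q where MR = MC. MR = 159 − Q; setting this equal to 52 + Q gives Q = 53.5 and P = 132.25.
Under competition P = MC: 159 − 0.5Q = 52 + Q ⇒ Q = 214/3, P = 370/3.
Ratio Q_m/Q_c = 53.5/(214/3) = 0.75.

Q_m/Q_c = 0.75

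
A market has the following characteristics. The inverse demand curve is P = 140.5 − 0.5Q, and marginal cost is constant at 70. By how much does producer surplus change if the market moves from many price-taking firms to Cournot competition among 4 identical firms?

Producer surplus rises by 1590.48

Perfect competition: P = MC = 70, so 140.5 − 0.5Q = 70 and Q = 141.
PS = (70 − 70)·141 = 0.
In a 4-firm Cournot equilibrium, symmetry and the first-order condition give q = (140.5 − 70)/(2.5) = 28.2. So Q = 112.8 and P = 84.1.
PS = (84.1 − 70)·112.8 = 1590.48.
Change in producer surplus: 1590.48 − 0 = 1590.48.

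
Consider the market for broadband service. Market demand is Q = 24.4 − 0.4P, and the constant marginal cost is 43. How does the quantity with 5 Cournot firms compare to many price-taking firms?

Inverting demand: P = 61 − 2.5Q.
With 5 symmetric Cournot firms, each firm's FOC gives 61 − 15q = 43, so q = 1.2, Q = 5·1.2 = 6, and P = 46.
Competitive firms price at marginal cost: P = 43, giving Q = 7.2.

Cournot: Q = 6; Competition: Q = 7.2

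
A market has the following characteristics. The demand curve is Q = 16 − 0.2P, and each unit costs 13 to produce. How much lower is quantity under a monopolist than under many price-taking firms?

Inverting demand: P = 80 − 5Q.
Perfect competition: P = MC = 13, so 80 − 5Q = 13 and Q = 13.4.
The monopolist equates marginal revenue to marginal cost: 80 − 10Q = 13, so Q = 6.7. From demand, P = 46.5.
Change in quantity: 6.7 − 13.4 = −6.7.

Q falls by 6.7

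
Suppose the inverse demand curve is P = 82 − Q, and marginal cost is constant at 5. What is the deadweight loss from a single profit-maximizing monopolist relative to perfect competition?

DWL = 741.125

Under competition P = MC = 5, so Q = (82 − 5)/1 = 77.
A monopolist chooses Q where MR = MC. MR = 82 − 2Q; setting this equal to 5 gives Q = 38.5 and P = 43.5.
DWL is the triangle between Q = 38.5 and Q = 77: ½·(77 − 38.5)·(43.5 − 5) = 741.125.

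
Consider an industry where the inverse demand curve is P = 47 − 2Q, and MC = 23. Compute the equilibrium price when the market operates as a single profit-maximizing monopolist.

P = 35

The monopolist equates marginal revenue to marginal cost: 47 − 4Q = 23, so Q = 6. From demand, P = 35.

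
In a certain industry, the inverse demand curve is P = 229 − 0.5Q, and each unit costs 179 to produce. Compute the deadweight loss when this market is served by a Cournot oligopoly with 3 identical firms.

DWL = 156.25

Competitive firms price at marginal cost: P = 179, giving Q = 100.
Cournot with 3 identical firms: the symmetric best-response condition is 229 − 2q = 179. Each firm produces q = 25, total output Q = 75, price P = 191.5.
DWL is the triangle between Q = 75 and Q = 100: ½·(100 − 75)·(191.5 − 179) = 156.25.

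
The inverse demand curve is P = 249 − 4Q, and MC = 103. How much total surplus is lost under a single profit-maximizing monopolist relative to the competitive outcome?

DWL = 666.125

Perfect competition: P = MC = 103, so 249 − 4Q = 103 and Q = 36.5.
The monopolist equates marginal revenue to marginal cost: 249 − 8Q = 103, so Q = 18.25. From demand, P = 176.
DWL is the triangle between Q = 18.25 and Q = 36.5: ½·(36.5 − 18.25)·(176 − 103) = 666.125.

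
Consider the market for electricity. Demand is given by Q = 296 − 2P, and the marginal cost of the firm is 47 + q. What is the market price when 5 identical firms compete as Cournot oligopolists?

P = 84.875

Inverting demand: P = 148 − 0.5Q.
Cournot with 5 identical firms: the symmetric best-response condition is 148 − 3q = 47 + q. Each firm produces q = 25.25, total output Q = 126.25, price P = 84.875.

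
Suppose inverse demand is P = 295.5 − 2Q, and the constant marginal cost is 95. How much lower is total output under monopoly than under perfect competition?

Competitive firms price at marginal cost: P = 95, giving Q = 100.25.
Monopoly sets MR = MC: 295.5 − 4Q = 95 ⇒ Q = 50.125, P = 295.5 − 2·50.125 = 195.25.
Change in total output: 50.125 − 100.25 = −50.125.

Total output falls by 50.125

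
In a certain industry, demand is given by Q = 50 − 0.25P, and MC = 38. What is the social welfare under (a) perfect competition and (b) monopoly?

Inverting demand: P = 200 − 4Q.
Competitive firms price at marginal cost: P = 38, giving Q = 40.5.
CS = ½·(200 − 38)·40.5 = 3280.5; PS = (38 − 38)·40.5 = 0; TS = 3280.5.
A monopolist chooses Q where MR = MC. MR = 200 − 8Q; setting this equal to 38 gives Q = 20.25 and P = 119.
CS = ½·(200 − 119)·20.25 = 820.125; PS = (119 − 38)·20.25 = 1640.25; TS = 2460.375.

Competition: TS = 3280.5; Monopoly: TS = 2460.375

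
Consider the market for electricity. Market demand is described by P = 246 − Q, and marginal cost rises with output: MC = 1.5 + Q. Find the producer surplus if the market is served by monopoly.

Monopoly sets MR = MC: 246 − 2Q = 1.5 + Q ⇒ Q = 81.5, P = 246 − 81.5 = 164.5.
PS = P·Q − VC(Q) = 164.5·81.5 − (1.5·81.5 + ½·1·81.5²) = 9963.375.

PS = 9963.375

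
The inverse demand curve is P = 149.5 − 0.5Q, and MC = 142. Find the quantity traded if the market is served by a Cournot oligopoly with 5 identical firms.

Cournot with 5 identical firms: the symmetric best-response condition is 149.5 − 3q = 142. Each firm produces q = 2.5, total output Q = 12.5, price P = 143.25.

Q = 12.5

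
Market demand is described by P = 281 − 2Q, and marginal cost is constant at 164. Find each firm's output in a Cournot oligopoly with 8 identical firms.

Cournot with 8 identical firms: the symmetric best-response condition is 281 − 18q = 164. Each firm produces q = 6.5, total output Q = 52, price P = 177.

q_i = 6.5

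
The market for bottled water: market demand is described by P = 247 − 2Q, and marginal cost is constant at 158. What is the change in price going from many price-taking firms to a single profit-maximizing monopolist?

Price rises by 44.5

Under competition P = MC = 158, so Q = (247 − 158)/2 = 44.5.
Monopoly sets MR = MC: 247 − 4Q = 158 ⇒ Q = 22.25, P = 247 − 2·22.25 = 202.5.
Change in price: 202.5 − 158 = 44.5.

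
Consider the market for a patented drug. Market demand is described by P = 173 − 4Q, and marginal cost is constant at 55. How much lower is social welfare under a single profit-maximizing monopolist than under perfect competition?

Social welfare falls by 435.125

Competitive firms price at marginal cost: P = 55, giving Q = 29.5.
CS = ½·(173 − 55)·29.5 = 1740.5; PS = (55 − 55)·29.5 = 0; TS = 1740.5.
Monopoly sets MR = MC: 173 − 8Q = 55 ⇒ Q = 14.75, P = 173 − 4·14.75 = 114.
CS = ½·(173 − 114)·14.75 = 435.125; PS = (114 − 55)·14.75 = 870.25; TS = 1305.375.
Change in social welfare: 1305.375 − 1740.5 = −435.125.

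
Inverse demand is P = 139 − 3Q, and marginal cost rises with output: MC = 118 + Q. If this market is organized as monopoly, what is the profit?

Profit = 31.5

The monopolist equates marginal revenue to marginal cost: 139 − 6Q = 118 + Q, so Q = 3. From demand, P = 130.
Profit = 130·3 − (118·3 + ½·1·3²) = 31.5.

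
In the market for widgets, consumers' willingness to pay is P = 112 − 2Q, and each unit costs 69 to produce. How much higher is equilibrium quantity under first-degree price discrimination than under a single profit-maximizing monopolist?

Equilibrium quantity rises by 10.75

A monopolist chooses Q where MR = MC. MR = 112 − 4Q; setting this equal to 69 gives Q = 10.75 and P = 90.5.
A perfectly discriminating monopolist sells every unit with P(Q) ≥ MC(Q), so output equals the competitive quantity Q = 21.5. Each buyer pays their reservation price, so CS = 0 and the firm captures all surplus.
Change in equilibrium quantity: 21.5 − 10.75 = 10.75.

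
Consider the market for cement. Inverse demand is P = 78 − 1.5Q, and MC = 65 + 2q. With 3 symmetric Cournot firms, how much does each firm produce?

In a 3-firm Cournot equilibrium, symmetry and the first-order condition give q = (78 − 65)/(8) = 1.625. So Q = 4.875 and P = 1131/16.

q_i = 1.625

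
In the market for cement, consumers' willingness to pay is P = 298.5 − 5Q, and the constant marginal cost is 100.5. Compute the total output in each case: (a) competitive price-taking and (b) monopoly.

Competition: Q = 39.6; Monopoly: Q = 19.8

Competitive firms price at marginal cost: P = 100.5, giving Q = 39.6.
A monopolist chooses Q where MR = MC. MR = 298.5 − 10Q; setting this equal to 100.5 gives Q = 19.8 and P = 199.5.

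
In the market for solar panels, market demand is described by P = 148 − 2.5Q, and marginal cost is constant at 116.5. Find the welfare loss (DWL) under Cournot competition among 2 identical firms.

Perfect competition: P = MC = 116.5, so 148 − 2.5Q = 116.5 and Q = 12.6.
Cournot with 2 identical firms: the symmetric best-response condition is 148 − 7.5q = 116.5. Each firm produces q = 4.2, total output Q = 8.4, price P = 127.
DWL is the triangle between Q = 8.4 and Q = 12.6: ½·(12.6 − 8.4)·(127 − 116.5) = 22.05.

DWL = 22.05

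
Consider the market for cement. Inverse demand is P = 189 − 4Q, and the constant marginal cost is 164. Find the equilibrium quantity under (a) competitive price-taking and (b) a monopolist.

Competition: Q = 6.25; Monopoly: Q = 3.125

Under competition P = MC = 164, so Q = (189 − 164)/4 = 6.25.
The monopolist equates marginal revenue to marginal cost: 189 − 8Q = 164, so Q = 3.125. From demand, P = 176.5.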